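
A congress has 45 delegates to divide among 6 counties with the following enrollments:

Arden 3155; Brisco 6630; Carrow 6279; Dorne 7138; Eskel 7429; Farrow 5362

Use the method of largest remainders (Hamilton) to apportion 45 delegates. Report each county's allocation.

Arden 4, Brisco 8, Carrow 8, Dorne 9, Eskel 9, Farrow 7

Total 35993; standard divisor 35993/45 ≈ 799.844.
Standard quotas: Arden 3.9445, Brisco 8.2891, Carrow 7.8503, Dorne 8.9242, Eskel 9.2881, Farrow 6.7038.
Lower quotas: Arden 3, Brisco 8, Carrow 7, Dorne 8, Eskel 9, Farrow 6 (sum 41, leaving 4 seats).
Remainders in descending order: Arden 0.9445, Dorne 0.9242, Carrow 0.8503, Farrow 0.7038, Brisco 0.2891, Eskel 0.2881.
The surplus seats go to Arden, Dorne, Carrow, Farrow.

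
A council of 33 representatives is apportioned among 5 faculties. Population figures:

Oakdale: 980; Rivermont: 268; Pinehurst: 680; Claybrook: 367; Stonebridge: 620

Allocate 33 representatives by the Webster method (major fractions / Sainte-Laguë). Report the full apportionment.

Oakdale 11, Rivermont 3, Pinehurst 8, Claybrook 4, Stonebridge 7

Standard divisor 2915/33 ≈ 88.333; standard quotas: Oakdale 11.094, Rivermont 3.034, Pinehurst 7.698, Claybrook 4.155, Stonebridge 7.019.
Rounding to the nearest integer gives Oakdale 11, Rivermont 3, Pinehurst 8, Claybrook 4, Stonebridge 7 — total 33, matching the house size, so no adjustment is needed.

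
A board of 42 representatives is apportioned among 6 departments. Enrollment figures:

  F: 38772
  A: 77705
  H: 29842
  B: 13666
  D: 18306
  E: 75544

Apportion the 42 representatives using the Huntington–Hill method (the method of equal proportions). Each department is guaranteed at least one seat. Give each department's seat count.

F: 6, A: 13, H: 5, B: 2, D: 3, E: 13

With divisor 6016: modified quotas F 6.445, A 12.916, H 4.960, B 2.272, D 3.043, E 12.557.
Geometric-mean thresholds: F √(6·7)=6.481, A √(12·13)=12.490, H √(4·5)=4.472, B √(2·3)=2.449, D √(3·4)=3.464, E √(12·13)=12.490.
Each quota rounded against its threshold gives F 6, A 13, H 5, B 2, D 3, E 13 (total 42).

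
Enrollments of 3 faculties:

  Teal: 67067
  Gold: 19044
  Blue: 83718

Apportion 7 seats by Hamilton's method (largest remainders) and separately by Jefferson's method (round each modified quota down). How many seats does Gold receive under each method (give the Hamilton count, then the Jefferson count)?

Hamilton: Teal 3, Gold 1, Blue 3.
Jefferson: Teal 3, Gold 0, Blue 4.
Gold gets 1 under Hamilton and 0 under Jefferson.

1 and 0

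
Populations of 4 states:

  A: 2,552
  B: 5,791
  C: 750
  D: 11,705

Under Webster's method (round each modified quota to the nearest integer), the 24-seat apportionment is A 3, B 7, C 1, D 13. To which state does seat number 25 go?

Priority for the next seat is population ÷ (current seats + 0.5).
Priorities: A 729.143, B 772.133, C 500.000, D 867.037.
Highest priority: D.

D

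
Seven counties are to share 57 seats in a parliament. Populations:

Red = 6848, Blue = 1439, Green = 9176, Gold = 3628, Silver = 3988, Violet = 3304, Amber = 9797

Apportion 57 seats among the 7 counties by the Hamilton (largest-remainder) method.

Red=10, Blue=2, Green=14, Gold=5, Silver=6, Violet=5, Amber=15

Total 38180; standard divisor 38180/57 ≈ 669.825.
Standard quotas: Red 10.2236, Blue 2.1483, Green 13.6991, Gold 5.4163, Silver 5.9538, Violet 4.9326, Amber 14.6262.
Lower quotas: Red 10, Blue 2, Green 13, Gold 5, Silver 5, Violet 4, Amber 14 (sum 53, leaving 4 seats).
Remainders in descending order: Silver 0.9538, Violet 0.9326, Green 0.6991, Amber 0.6262, Gold 0.4163, Red 0.2236, Blue 0.1483.
Largest remainders: Silver, Violet, Green, Amber receive the extra seats.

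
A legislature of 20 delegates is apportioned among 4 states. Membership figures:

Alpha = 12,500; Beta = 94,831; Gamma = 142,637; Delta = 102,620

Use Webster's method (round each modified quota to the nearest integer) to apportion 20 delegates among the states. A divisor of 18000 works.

Alpha=1, Beta=5, Gamma=8, Delta=6

With modified divisor 18000: modified quotas Alpha 0.694, Beta 5.268, Gamma 7.924, Delta 5.701.
Rounding to the nearest integer: Alpha 1, Beta 5, Gamma 8, Delta 6 (total 20).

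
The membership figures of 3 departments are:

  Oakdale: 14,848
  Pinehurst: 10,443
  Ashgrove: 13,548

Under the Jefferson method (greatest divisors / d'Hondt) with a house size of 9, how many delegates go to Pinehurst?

Standard divisor 38839/9 ≈ 4315.444; standard quotas: Oakdale 3.441, Pinehurst 2.420, Ashgrove 3.139.
Rounding down gives 3, 2, 3 = 8 seats, so the divisor must be adjusted.
With modified divisor 3600: modified quotas Oakdale 4.124, Pinehurst 2.901, Ashgrove 3.763.
Rounding down: Oakdale 4, Pinehurst 2, Ashgrove 3 (total 9).
Pinehurst receives 2.

2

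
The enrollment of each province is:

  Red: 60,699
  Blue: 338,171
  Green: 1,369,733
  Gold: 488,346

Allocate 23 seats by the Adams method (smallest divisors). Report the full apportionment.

Standard divisor 2256949/23 ≈ 98128.217; standard quotas: Red 0.619, Blue 3.446, Green 13.959, Gold 4.977.
Rounding up gives 1, 4, 14, 5 = 24 seats, so the divisor must be adjusted.
With modified divisor 109000: modified quotas Red 0.557, Blue 3.102, Green 12.566, Gold 4.480.
Rounding up: Red 1, Blue 4, Green 13, Gold 5 (total 23).

Red 1; Blue 4; Green 13; Gold 5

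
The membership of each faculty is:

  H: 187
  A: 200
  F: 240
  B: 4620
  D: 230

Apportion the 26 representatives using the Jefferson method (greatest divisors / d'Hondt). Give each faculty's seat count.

H: 0; A: 1; F: 1; B: 23; D: 1

Standard divisor 5477/26 ≈ 210.654; standard quotas: H 0.888, A 0.949, F 1.139, B 21.932, D 1.092.
Rounding down gives 0, 0, 1, 21, 1 = 23 seats, so the divisor must be adjusted.
With modified divisor 196: modified quotas H 0.954, A 1.020, F 1.224, B 23.571, D 1.173.
Rounding down: H 0, A 1, F 1, B 23, D 1 (total 26).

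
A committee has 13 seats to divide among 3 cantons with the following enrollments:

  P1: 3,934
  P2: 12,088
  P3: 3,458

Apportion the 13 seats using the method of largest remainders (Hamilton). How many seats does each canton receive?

P1=3, P2=8, P3=2

The standard divisor is 19480/13 ≈ 1498.462.
Standard quotas: P1 2.6254, P2 8.0669, P3 2.3077.
Lower quotas: P1 2, P2 8, P3 2 (sum 12, leaving 1 seat).
Remainders in descending order: P1 0.6254, P3 0.3077, P2 0.0669.
Largest remainder: P1 receives the extra seat.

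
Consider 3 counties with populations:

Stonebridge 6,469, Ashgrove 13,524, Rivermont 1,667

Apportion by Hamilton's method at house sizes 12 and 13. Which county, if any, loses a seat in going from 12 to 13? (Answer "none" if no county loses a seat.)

At 12 seats: Stonebridge 4, Ashgrove 7, Rivermont 1.
At 13 seats: Stonebridge 4, Ashgrove 8, Rivermont 1.
No county's allocation decreased.

none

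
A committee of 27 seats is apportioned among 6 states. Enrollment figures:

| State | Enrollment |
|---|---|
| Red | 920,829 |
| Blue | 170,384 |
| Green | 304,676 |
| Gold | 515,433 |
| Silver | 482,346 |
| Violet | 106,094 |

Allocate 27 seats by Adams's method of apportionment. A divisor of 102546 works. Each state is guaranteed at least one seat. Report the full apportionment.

With modified divisor 102546: modified quotas Red 8.980, Blue 1.662, Green 2.971, Gold 5.026, Silver 4.704, Violet 1.035.
Rounding up: Red 9, Blue 2, Green 3, Gold 6, Silver 5, Violet 2 (total 27).

Red 9, Blue 2, Green 3, Gold 6, Silver 5, Violet 2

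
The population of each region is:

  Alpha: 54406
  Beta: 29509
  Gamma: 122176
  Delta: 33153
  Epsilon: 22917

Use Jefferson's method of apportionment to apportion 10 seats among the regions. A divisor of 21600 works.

Alpha 2, Beta 1, Gamma 5, Delta 1, Epsilon 1

With modified divisor 21600: modified quotas Alpha 2.519, Beta 1.366, Gamma 5.656, Delta 1.535, Epsilon 1.061.
Rounding down: Alpha 2, Beta 1, Gamma 5, Delta 1, Epsilon 1 (total 10).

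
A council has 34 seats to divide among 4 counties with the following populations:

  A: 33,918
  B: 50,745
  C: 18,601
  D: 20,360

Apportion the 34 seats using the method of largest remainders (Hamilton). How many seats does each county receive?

A 9; B 14; C 5; D 6

Standard divisor: 123624 ÷ 34 = 3636.
Standard quotas: A 9.3284, B 13.9563, C 5.1158, D 5.5996.
Lower quotas: A 9, B 13, C 5, D 5 (sum 32, leaving 2 seats).
Remainders in descending order: B 0.9563, D 0.5996, A 0.3284, C 0.1158.
The surplus seats go to B, D.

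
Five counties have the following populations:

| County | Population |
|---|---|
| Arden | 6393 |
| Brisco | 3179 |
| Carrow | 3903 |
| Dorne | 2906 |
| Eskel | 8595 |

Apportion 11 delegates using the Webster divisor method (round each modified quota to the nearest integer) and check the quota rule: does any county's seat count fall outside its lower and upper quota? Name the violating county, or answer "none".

none

Standard quotas: Arden 2.816, Brisco 1.400, Carrow 1.719, Dorne 1.280, Eskel 3.785.
Webster allocation: Arden 3, Brisco 1, Carrow 2, Dorne 1, Eskel 4.
Every allocation lies between the lower and upper quota.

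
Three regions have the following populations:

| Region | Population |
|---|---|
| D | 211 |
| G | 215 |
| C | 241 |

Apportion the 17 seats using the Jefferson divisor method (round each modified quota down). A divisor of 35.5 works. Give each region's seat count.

D=5; G=6; C=6

With modified divisor 35.5: modified quotas D 5.944, G 6.056, C 6.789.
Rounding down: D 5, G 6, C 6 (total 17).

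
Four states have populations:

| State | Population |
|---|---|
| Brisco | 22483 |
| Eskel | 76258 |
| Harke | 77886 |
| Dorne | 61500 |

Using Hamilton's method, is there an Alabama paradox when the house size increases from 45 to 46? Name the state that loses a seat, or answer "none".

none

At 45 seats: Brisco 4, Eskel 14, Harke 15, Dorne 12.
At 46 seats: Brisco 4, Eskel 15, Harke 15, Dorne 12.
No state's allocation decreased.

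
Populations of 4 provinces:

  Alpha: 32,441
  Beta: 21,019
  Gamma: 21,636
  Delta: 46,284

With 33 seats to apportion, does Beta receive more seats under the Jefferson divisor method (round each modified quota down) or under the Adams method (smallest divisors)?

Jefferson: Alpha 9, Beta 5, Gamma 6, Delta 13.
Adams: Alpha 9, Beta 6, Gamma 6, Delta 12.
Beta gets 5 under Jefferson and 6 under Adams.

Adams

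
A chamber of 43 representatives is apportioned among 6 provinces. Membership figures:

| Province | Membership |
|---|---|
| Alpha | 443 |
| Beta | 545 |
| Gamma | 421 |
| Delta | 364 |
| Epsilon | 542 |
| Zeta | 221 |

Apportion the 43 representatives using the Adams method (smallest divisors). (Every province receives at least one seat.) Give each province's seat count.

Standard divisor 2536/43 ≈ 58.977; standard quotas: Alpha 7.511, Beta 9.241, Gamma 7.138, Delta 6.172, Epsilon 9.190, Zeta 3.747.
Rounding up gives 8, 10, 8, 7, 10, 4 = 47 seats, so the divisor must be adjusted.
With modified divisor 62: modified quotas Alpha 7.145, Beta 8.790, Gamma 6.790, Delta 5.871, Epsilon 8.742, Zeta 3.565.
Rounding up: Alpha 8, Beta 9, Gamma 7, Delta 6, Epsilon 9, Zeta 4 (total 43).

Alpha 8, Beta 9, Gamma 7, Delta 6, Epsilon 9, Zeta 4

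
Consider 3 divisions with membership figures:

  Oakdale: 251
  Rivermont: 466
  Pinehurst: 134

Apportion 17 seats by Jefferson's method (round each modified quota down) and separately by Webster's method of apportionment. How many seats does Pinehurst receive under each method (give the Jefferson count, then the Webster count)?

2 and 3

Jefferson: Oakdale 5, Rivermont 10, Pinehurst 2.
Webster: Oakdale 5, Rivermont 9, Pinehurst 3.
Pinehurst gets 2 under Jefferson and 3 under Webster.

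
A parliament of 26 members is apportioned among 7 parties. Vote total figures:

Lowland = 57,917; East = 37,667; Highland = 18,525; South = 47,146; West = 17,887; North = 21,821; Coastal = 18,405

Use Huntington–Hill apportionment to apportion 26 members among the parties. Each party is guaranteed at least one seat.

Lowland 7, East 4, Highland 2, South 6, West 2, North 3, Coastal 2

With divisor 8515: modified quotas Lowland 6.802, East 4.424, Highland 2.176, South 5.537, West 2.101, North 2.563, Coastal 2.161.
Geometric-mean thresholds: Lowland √(6·7)=6.481, East √(4·5)=4.472, Highland √(2·3)=2.449, South √(5·6)=5.477, West √(2·3)=2.449, North √(2·3)=2.449, Coastal √(2·3)=2.449.
Each quota rounded against its threshold gives Lowland 7, East 4, Highland 2, South 6, West 2, North 3, Coastal 2 (total 26).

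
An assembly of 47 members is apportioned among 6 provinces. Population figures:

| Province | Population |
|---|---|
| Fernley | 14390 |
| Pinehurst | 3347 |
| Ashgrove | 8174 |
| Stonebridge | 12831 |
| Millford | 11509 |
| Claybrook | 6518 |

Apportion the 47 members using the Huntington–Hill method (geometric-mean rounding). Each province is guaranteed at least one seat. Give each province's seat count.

Fernley: 12; Pinehurst: 3; Ashgrove: 7; Stonebridge: 11; Millford: 9; Claybrook: 5

With divisor 1218: modified quotas Fernley 11.814, Pinehurst 2.748, Ashgrove 6.711, Stonebridge 10.534, Millford 9.449, Claybrook 5.351.
Geometric-mean thresholds: Fernley √(11·12)=11.489, Pinehurst √(2·3)=2.449, Ashgrove √(6·7)=6.481, Stonebridge √(10·11)=10.488, Millford √(9·10)=9.487, Claybrook √(5·6)=5.477.
Each quota rounded against its threshold gives Fernley 12, Pinehurst 3, Ashgrove 7, Stonebridge 11, Millford 9, Claybrook 5 (total 47).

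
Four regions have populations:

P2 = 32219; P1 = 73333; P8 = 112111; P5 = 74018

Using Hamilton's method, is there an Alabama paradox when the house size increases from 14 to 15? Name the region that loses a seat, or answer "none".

At 14 seats: P2 2, P1 3, P8 5, P5 4.
At 15 seats: P2 1, P1 4, P8 6, P5 4.
P2 drops from 2 to 1.

P2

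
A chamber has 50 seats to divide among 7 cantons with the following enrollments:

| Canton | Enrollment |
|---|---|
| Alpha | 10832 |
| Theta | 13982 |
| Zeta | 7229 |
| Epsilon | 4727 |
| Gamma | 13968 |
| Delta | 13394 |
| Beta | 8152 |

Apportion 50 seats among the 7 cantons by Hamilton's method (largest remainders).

Alpha 7, Theta 10, Zeta 5, Epsilon 3, Gamma 10, Delta 9, Beta 6

The standard divisor is 72284/50 ≈ 1445.68.
Standard quotas: Alpha 7.4927, Theta 9.6716, Zeta 5.0004, Epsilon 3.2697, Gamma 9.6619, Delta 9.2648, Beta 5.6389.
Lower quotas: Alpha 7, Theta 9, Zeta 5, Epsilon 3, Gamma 9, Delta 9, Beta 5 (sum 47, leaving 3 seats).
Remainders in descending order: Theta 0.6716, Gamma 0.6619, Beta 0.6389, Alpha 0.4927, Epsilon 0.2697, Delta 0.2648, Zeta 0.0004.
The surplus seats go to Theta, Gamma, Beta.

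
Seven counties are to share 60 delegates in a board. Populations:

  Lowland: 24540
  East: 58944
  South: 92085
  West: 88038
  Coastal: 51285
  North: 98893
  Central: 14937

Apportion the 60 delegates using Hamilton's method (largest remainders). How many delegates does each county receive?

Standard divisor: 428722 ÷ 60 ≈ 7145.367.
Standard quotas: Lowland 3.4344, East 8.2493, South 12.8874, West 12.3210, Coastal 7.1774, North 13.8402, Central 2.0904.
Lower quotas: Lowland 3, East 8, South 12, West 12, Coastal 7, North 13, Central 2 (sum 57, leaving 3 seats).
Remainders in descending order: South 0.8874, North 0.8402, Lowland 0.4344, West 0.3210, East 0.2493, Coastal 0.1774, Central 0.0904.
Largest remainders: South, North, Lowland receive the extra seats.

Lowland 4, East 8, South 13, West 12, Coastal 7, North 14, Central 2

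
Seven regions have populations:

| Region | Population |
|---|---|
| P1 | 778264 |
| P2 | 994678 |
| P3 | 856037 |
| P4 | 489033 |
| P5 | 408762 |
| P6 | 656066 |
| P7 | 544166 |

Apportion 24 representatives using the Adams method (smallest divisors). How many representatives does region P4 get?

3

Standard divisor 4727006/24 ≈ 196958.583; standard quotas: P1 3.951, P2 5.050, P3 4.346, P4 2.483, P5 2.075, P6 3.331, P7 2.763.
Rounding up gives 4, 6, 5, 3, 3, 4, 3 = 28 seats, so the divisor must be adjusted.
With modified divisor 231600: modified quotas P1 3.360, P2 4.295, P3 3.696, P4 2.112, P5 1.765, P6 2.833, P7 2.350.
Rounding up: P1 4, P2 5, P3 4, P4 3, P5 2, P6 3, P7 3 (total 24).
P4 receives 3.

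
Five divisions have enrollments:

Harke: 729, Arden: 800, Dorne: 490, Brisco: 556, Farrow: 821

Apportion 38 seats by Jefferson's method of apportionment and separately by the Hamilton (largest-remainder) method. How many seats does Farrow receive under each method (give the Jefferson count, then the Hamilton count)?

10 and 9

Jefferson: Harke 8, Arden 9, Dorne 5, Brisco 6, Farrow 10.
Hamilton: Harke 8, Arden 9, Dorne 6, Brisco 6, Farrow 9.
Farrow gets 10 under Jefferson and 9 under Hamilton.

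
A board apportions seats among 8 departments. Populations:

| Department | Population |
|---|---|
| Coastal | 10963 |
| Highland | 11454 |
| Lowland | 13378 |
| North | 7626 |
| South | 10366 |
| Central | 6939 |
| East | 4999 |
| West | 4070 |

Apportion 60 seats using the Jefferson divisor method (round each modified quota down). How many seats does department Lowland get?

12

Standard divisor 69795/60 ≈ 1163.25; standard quotas: Coastal 9.424, Highland 9.847, Lowland 11.501, North 6.556, South 8.911, Central 5.965, East 4.297, West 3.499.
Rounding down gives 9, 9, 11, 6, 8, 5, 4, 3 = 55 seats, so the divisor must be adjusted.
With modified divisor 1093: modified quotas Coastal 10.030, Highland 10.479, Lowland 12.240, North 6.977, South 9.484, Central 6.349, East 4.574, West 3.724.
Rounding down: Coastal 10, Highland 10, Lowland 12, North 6, South 9, Central 6, East 4, West 3 (total 60).
Lowland receives 12.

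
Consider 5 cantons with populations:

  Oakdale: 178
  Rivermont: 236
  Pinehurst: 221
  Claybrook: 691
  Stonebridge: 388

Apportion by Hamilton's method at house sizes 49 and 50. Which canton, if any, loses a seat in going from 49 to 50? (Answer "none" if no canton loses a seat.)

At 49 seats: Oakdale 5, Rivermont 7, Pinehurst 6, Claybrook 20, Stonebridge 11.
At 50 seats: Oakdale 5, Rivermont 7, Pinehurst 7, Claybrook 20, Stonebridge 11.
No canton's allocation decreased.

none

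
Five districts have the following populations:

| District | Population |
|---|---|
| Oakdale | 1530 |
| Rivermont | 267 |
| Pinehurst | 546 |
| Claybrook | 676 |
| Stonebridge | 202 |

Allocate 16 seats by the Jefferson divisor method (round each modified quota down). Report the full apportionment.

Oakdale 8, Rivermont 1, Pinehurst 3, Claybrook 3, Stonebridge 1

Standard divisor 3221/16 ≈ 201.312; standard quotas: Oakdale 7.600, Rivermont 1.326, Pinehurst 2.712, Claybrook 3.358, Stonebridge 1.003.
Rounding down gives 7, 1, 2, 3, 1 = 14 seats, so the divisor must be adjusted.
With modified divisor 180: modified quotas Oakdale 8.500, Rivermont 1.483, Pinehurst 3.033, Claybrook 3.756, Stonebridge 1.122.
Rounding down: Oakdale 8, Rivermont 1, Pinehurst 3, Claybrook 3, Stonebridge 1 (total 16).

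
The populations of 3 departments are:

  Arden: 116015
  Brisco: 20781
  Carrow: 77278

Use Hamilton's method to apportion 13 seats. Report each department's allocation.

Standard divisor: 214074 ÷ 13 ≈ 16467.231.
Standard quotas: Arden 7.0452, Brisco 1.2620, Carrow 4.6928.
Lower quotas: Arden 7, Brisco 1, Carrow 4 (sum 12, leaving 1 seat).
Remainders in descending order: Carrow 0.6928, Brisco 0.2620, Arden 0.0452.
Largest remainder: Carrow receives the extra seat.

Arden 7, Brisco 1, Carrow 5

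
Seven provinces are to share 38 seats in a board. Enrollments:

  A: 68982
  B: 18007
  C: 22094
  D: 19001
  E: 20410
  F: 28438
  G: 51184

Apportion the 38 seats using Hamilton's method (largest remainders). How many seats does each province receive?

Total 228116; standard divisor 228116/38 ≈ 6003.053.
Standard quotas: A 11.4912, B 2.9996, C 3.6805, D 3.1652, E 3.3999, F 4.7373, G 8.5263.
Lower quotas: A 11, B 2, C 3, D 3, E 3, F 4, G 8 (sum 34, leaving 4 seats).
Remainders in descending order: B 0.9996, F 0.7373, C 0.6805, G 0.5263, A 0.4912, E 0.3999, D 0.1652.
Largest remainders: B, F, C, G receive the extra seats.

A 11, B 3, C 4, D 3, E 3, F 5, G 9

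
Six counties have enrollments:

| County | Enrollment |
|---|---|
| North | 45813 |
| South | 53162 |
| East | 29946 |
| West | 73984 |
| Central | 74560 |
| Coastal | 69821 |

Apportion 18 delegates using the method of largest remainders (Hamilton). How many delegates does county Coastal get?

4

Standard divisor: 347286 ÷ 18 ≈ 19293.667.
Standard quotas: North 2.3745, South 2.7554, East 1.5521, West 3.8346, Central 3.8645, Coastal 3.6189.
Lower quotas: North 2, South 2, East 1, West 3, Central 3, Coastal 3 (sum 14, leaving 4 seats).
Remainders in descending order: Central 0.8645, West 0.8346, South 0.7554, Coastal 0.6189, East 0.5521, North 0.3745.
Largest remainders: Central, West, South, Coastal receive the extra seats.
Coastal receives 4.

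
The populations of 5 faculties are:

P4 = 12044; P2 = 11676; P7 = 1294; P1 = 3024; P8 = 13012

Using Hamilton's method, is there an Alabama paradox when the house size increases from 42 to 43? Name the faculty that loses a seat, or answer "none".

At 42 seats: P4 12, P2 12, P7 2, P1 3, P8 13.
At 43 seats: P4 13, P2 12, P7 1, P1 3, P8 14.
P7 drops from 2 to 1.

P7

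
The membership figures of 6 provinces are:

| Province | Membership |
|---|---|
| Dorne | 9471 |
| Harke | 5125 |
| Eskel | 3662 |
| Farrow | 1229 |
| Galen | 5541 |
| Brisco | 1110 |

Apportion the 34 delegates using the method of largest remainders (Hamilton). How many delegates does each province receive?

The standard divisor is 26138/34 ≈ 768.765.
Standard quotas: Dorne 12.3198, Harke 6.6665, Eskel 4.7635, Farrow 1.5987, Galen 7.2077, Brisco 1.4439.
Lower quotas: Dorne 12, Harke 6, Eskel 4, Farrow 1, Galen 7, Brisco 1 (sum 31, leaving 3 seats).
Remainders in descending order: Eskel 0.7635, Harke 0.6665, Farrow 0.5987, Brisco 0.4439, Dorne 0.3198, Galen 0.2077.
Largest remainders: Eskel, Harke, Farrow receive the extra seats.

Dorne 12, Harke 7, Eskel 5, Farrow 2, Galen 7, Brisco 1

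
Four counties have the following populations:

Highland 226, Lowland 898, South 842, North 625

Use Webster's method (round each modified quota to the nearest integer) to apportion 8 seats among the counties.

Standard divisor 2591/8 ≈ 323.875; standard quotas: Highland 0.698, Lowland 2.773, South 2.600, North 1.930.
Rounding to the nearest integer gives 1, 3, 3, 2 = 9 seats, so the divisor must be adjusted.
With modified divisor 350: modified quotas Highland 0.646, Lowland 2.566, South 2.406, North 1.786.
Rounding to the nearest integer: Highland 1, Lowland 3, South 2, North 2 (total 8).

Highland 1; Lowland 3; South 2; North 2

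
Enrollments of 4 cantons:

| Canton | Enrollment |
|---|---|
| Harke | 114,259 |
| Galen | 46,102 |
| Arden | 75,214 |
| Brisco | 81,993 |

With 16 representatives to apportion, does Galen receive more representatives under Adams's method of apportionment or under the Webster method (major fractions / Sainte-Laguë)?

Adams

Adams: Harke 5, Galen 3, Arden 4, Brisco 4.
Webster: Harke 6, Galen 2, Arden 4, Brisco 4.
Galen gets 3 under Adams and 2 under Webster.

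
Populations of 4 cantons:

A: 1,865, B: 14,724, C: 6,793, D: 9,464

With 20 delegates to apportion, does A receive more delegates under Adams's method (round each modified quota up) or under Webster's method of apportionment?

Adams: A 2, B 8, C 4, D 6.
Webster: A 1, B 9, C 4, D 6.
A gets 2 under Adams and 1 under Webster.

Adams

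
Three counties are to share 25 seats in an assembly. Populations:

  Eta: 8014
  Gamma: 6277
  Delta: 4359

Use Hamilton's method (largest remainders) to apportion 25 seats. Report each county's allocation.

Standard divisor: 18650 ÷ 25 = 746.
Standard quotas: Eta 10.7426, Gamma 8.4142, Delta 5.8432.
Lower quotas: Eta 10, Gamma 8, Delta 5 (sum 23, leaving 2 seats).
Remainders in descending order: Delta 0.8432, Eta 0.7426, Gamma 0.4142.
The surplus seats go to Delta, Eta.

Eta 11, Gamma 8, Delta 6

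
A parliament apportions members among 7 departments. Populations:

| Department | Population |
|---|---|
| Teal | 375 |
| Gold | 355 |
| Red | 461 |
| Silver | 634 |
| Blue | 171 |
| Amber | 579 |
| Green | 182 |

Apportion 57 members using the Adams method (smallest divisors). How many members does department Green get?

Standard divisor 2757/57 ≈ 48.368; standard quotas: Teal 7.753, Gold 7.339, Red 9.531, Silver 13.108, Blue 3.535, Amber 11.971, Green 3.763.
Rounding up gives 8, 8, 10, 14, 4, 12, 4 = 60 seats, so the divisor must be adjusted.
With modified divisor 52: modified quotas Teal 7.212, Gold 6.827, Red 8.865, Silver 12.192, Blue 3.288, Amber 11.135, Green 3.500.
Rounding up: Teal 8, Gold 7, Red 9, Silver 13, Blue 4, Amber 12, Green 4 (total 57).
Green receives 4.

4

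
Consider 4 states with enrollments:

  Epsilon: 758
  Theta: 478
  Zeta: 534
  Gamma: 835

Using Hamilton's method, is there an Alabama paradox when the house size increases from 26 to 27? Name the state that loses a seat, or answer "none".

At 26 seats: Epsilon 8, Theta 5, Zeta 5, Gamma 8.
At 27 seats: Epsilon 8, Theta 5, Zeta 5, Gamma 9.
No state's allocation decreased.

none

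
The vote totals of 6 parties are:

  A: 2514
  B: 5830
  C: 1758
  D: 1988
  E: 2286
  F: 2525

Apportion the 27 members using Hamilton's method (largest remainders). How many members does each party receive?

A=4, B=9, C=3, D=3, E=4, F=4

Total 16901; standard divisor 16901/27 ≈ 625.963.
Standard quotas: A 4.0162, B 9.3137, C 2.8085, D 3.1759, E 3.6520, F 4.0338.
Lower quotas: A 4, B 9, C 2, D 3, E 3, F 4 (sum 25, leaving 2 seats).
Remainders in descending order: C 0.8085, E 0.6520, B 0.3137, D 0.1759, F 0.0338, A 0.0162.
Largest remainders: C, E receive the extra seats.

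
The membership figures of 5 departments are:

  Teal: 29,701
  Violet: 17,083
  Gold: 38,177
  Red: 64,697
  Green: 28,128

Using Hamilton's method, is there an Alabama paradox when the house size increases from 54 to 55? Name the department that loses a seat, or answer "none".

none

At 54 seats: Teal 9, Violet 5, Gold 12, Red 20, Green 8.
At 55 seats: Teal 9, Violet 5, Gold 12, Red 20, Green 9.
No department's allocation decreased.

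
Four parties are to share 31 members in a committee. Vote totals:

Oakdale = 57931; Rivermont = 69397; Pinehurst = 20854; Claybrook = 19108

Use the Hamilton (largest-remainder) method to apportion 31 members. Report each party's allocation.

Oakdale: 11, Rivermont: 13, Pinehurst: 4, Claybrook: 3

Total 167290; standard divisor 167290/31 ≈ 5396.452.
Standard quotas: Oakdale 10.7350, Rivermont 12.8597, Pinehurst 3.8644, Claybrook 3.5408.
Lower quotas: Oakdale 10, Rivermont 12, Pinehurst 3, Claybrook 3 (sum 28, leaving 3 seats).
Remainders in descending order: Pinehurst 0.8644, Rivermont 0.8597, Oakdale 0.7350, Claybrook 0.5408.
The surplus seats go to Pinehurst, Rivermont, Oakdale.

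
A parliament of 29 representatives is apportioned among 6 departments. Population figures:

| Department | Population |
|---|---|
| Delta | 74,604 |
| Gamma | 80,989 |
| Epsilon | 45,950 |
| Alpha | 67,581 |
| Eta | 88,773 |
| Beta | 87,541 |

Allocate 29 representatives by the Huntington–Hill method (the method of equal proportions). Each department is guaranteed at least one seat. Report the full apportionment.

Delta=5, Gamma=5, Epsilon=3, Alpha=4, Eta=6, Beta=6

With divisor 15547: modified quotas Delta 4.799, Gamma 5.209, Epsilon 2.956, Alpha 4.347, Eta 5.710, Beta 5.631.
Geometric-mean thresholds: Delta √(4·5)=4.472, Gamma √(5·6)=5.477, Epsilon √(2·3)=2.449, Alpha √(4·5)=4.472, Eta √(5·6)=5.477, Beta √(5·6)=5.477.
Each quota rounded against its threshold gives Delta 5, Gamma 5, Epsilon 3, Alpha 4, Eta 6, Beta 6 (total 29).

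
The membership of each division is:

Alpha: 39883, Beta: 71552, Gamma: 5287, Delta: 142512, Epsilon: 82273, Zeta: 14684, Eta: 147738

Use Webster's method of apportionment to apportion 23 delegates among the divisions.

Standard divisor 503929/23 ≈ 21909.957; standard quotas: Alpha 1.820, Beta 3.266, Gamma 0.241, Delta 6.504, Epsilon 3.755, Zeta 0.670, Eta 6.743.
Rounding to the nearest integer gives 2, 3, 0, 7, 4, 1, 7 = 24 seats, so the divisor must be adjusted.
With modified divisor 22300: modified quotas Alpha 1.788, Beta 3.209, Gamma 0.237, Delta 6.391, Epsilon 3.689, Zeta 0.658, Eta 6.625.
Rounding to the nearest integer: Alpha 2, Beta 3, Gamma 0, Delta 6, Epsilon 4, Zeta 1, Eta 7 (total 23).

Alpha=2; Beta=3; Gamma=0; Delta=6; Epsilon=4; Zeta=1; Eta=7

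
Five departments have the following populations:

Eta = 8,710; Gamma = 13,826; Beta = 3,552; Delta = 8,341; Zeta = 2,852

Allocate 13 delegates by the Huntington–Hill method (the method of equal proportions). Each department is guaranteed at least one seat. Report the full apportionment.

Eta 3, Gamma 5, Beta 1, Delta 3, Zeta 1

With divisor 2808: modified quotas Eta 3.102, Gamma 4.924, Beta 1.265, Delta 2.970, Zeta 1.016.
Geometric-mean thresholds: Eta √(3·4)=3.464, Gamma √(4·5)=4.472, Beta √(1·2)=1.414, Delta √(2·3)=2.449, Zeta √(1·2)=1.414.
Each quota rounded against its threshold gives Eta 3, Gamma 5, Beta 1, Delta 3, Zeta 1 (total 13).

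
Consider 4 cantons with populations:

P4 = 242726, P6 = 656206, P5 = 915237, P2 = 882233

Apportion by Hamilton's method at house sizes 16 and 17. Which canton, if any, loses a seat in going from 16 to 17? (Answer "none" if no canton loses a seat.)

P4

At 16 seats: P4 2, P6 4, P5 5, P2 5.
At 17 seats: P4 1, P6 4, P5 6, P2 6.
P4 drops from 2 to 1.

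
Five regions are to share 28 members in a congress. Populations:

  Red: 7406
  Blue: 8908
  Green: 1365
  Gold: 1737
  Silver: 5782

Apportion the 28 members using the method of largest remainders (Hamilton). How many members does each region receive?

Total 25198; standard divisor 25198/28 ≈ 899.929.
Standard quotas: Red 8.2295, Blue 9.8986, Green 1.5168, Gold 1.9302, Silver 6.4250.
Lower quotas: Red 8, Blue 9, Green 1, Gold 1, Silver 6 (sum 25, leaving 3 seats).
Remainders in descending order: Gold 0.9302, Blue 0.8986, Green 0.5168, Silver 0.4250, Red 0.2295.
Largest remainders: Gold, Blue, Green receive the extra seats.

Red 8, Blue 10, Green 2, Gold 2, Silver 6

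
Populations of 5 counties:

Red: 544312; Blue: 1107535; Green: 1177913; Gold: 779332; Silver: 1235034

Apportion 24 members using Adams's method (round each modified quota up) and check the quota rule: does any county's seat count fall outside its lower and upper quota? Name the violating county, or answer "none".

Standard quotas: Red 2.697, Blue 5.487, Green 5.836, Gold 3.861, Silver 6.119.
Adams allocation: Red 3, Blue 5, Green 6, Gold 4, Silver 6.
Every allocation lies between the lower and upper quota.

none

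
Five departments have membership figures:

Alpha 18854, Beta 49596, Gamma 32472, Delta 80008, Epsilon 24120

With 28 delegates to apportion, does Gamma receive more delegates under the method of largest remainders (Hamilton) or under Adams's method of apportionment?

Hamilton: Alpha 3, Beta 7, Gamma 4, Delta 11, Epsilon 3.
Adams: Alpha 3, Beta 7, Gamma 5, Delta 10, Epsilon 3.
Gamma gets 4 under Hamilton and 5 under Adams.

Adams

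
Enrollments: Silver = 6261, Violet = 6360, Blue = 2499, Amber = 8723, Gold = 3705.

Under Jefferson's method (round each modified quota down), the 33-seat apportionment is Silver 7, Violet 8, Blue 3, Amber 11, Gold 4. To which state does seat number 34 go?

Silver

Priority for the next seat is population ÷ (current seats + 1).
Priorities: Silver 782.625, Violet 706.667, Blue 624.750, Amber 726.917, Gold 741.000.
Highest priority: Silver.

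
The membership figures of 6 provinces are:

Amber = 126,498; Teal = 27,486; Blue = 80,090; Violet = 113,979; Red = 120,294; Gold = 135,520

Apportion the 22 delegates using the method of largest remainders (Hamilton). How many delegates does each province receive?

Amber 5, Teal 1, Blue 3, Violet 4, Red 4, Gold 5

The standard divisor is 603867/22 ≈ 27448.5.
Standard quotas: Amber 4.6086, Teal 1.0014, Blue 2.9178, Violet 4.1525, Red 4.3825, Gold 4.9372.
Lower quotas: Amber 4, Teal 1, Blue 2, Violet 4, Red 4, Gold 4 (sum 19, leaving 3 seats).
Remainders in descending order: Gold 0.9372, Blue 0.9178, Amber 0.6086, Red 0.3825, Violet 0.1525, Teal 0.0014.
Largest remainders: Gold, Blue, Amber receive the extra seats.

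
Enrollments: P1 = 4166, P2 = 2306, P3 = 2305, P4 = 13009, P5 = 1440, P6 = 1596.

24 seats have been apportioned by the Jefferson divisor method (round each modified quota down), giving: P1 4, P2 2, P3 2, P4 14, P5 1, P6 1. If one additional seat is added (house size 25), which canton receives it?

P4

Priority for the next seat is population ÷ (current seats + 1).
Priorities: P1 833.200, P2 768.667, P3 768.333, P4 867.267, P5 720.000, P6 798.000.
Highest priority: P4.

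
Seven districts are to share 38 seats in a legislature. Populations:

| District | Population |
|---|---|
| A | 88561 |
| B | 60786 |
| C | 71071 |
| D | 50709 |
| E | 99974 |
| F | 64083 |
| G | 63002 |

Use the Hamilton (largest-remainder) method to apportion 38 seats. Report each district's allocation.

Total 498186; standard divisor 498186/38 ≈ 13110.158.
Standard quotas: A 6.7551, B 4.6366, C 5.4211, D 3.8679, E 7.6257, F 4.8880, G 4.8056.
Lower quotas: A 6, B 4, C 5, D 3, E 7, F 4, G 4 (sum 33, leaving 5 seats).
Remainders in descending order: F 0.8880, D 0.8679, G 0.8056, A 0.7551, B 0.6366, E 0.6257, C 0.4211.
The surplus seats go to F, D, G, A, B.

A 7, B 5, C 5, D 4, E 7, F 5, G 5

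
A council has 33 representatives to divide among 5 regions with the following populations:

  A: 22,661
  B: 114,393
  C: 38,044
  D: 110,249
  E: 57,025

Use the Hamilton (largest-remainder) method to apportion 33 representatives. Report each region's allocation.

The standard divisor is 342372/33 ≈ 10374.909.
Standard quotas: A 2.1842, B 11.0259, C 3.6669, D 10.6265, E 5.4964.
Lower quotas: A 2, B 11, C 3, D 10, E 5 (sum 31, leaving 2 seats).
Remainders in descending order: C 0.6669, D 0.6265, E 0.4964, A 0.1842, B 0.0259.
The surplus seats go to C, D.

A 2; B 11; C 4; D 11; E 5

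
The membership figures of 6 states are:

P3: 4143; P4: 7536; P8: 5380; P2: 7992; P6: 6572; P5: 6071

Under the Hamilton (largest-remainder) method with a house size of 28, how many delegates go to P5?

4

Standard divisor: 37694 ÷ 28 ≈ 1346.214.
Standard quotas: P3 3.0775, P4 5.5979, P8 3.9964, P2 5.9366, P6 4.8818, P5 4.5097.
Lower quotas: P3 3, P4 5, P8 3, P2 5, P6 4, P5 4 (sum 24, leaving 4 seats).
Remainders in descending order: P8 0.9964, P2 0.9366, P6 0.8818, P4 0.5979, P5 0.5097, P3 0.0775.
Largest remainders: P8, P2, P6, P4 receive the extra seats.
P5 receives 4.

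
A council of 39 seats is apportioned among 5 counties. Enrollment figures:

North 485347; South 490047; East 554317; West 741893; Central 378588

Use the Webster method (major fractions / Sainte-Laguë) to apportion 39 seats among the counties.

Standard divisor 2650192/39 ≈ 67953.641; standard quotas: North 7.142, South 7.211, East 8.157, West 10.918, Central 5.571.
Rounding to the nearest integer gives North 7, South 7, East 8, West 11, Central 6 — total 39, matching the house size, so no adjustment is needed.

North 7, South 7, East 8, West 11, Central 6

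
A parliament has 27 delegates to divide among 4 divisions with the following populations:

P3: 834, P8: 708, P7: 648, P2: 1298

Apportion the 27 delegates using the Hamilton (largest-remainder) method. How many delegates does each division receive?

Standard divisor: 3488 ÷ 27 ≈ 129.185.
Standard quotas: P3 6.456, P8 5.481, P7 5.016, P2 10.048.
Lower quotas: P3 6, P8 5, P7 5, P2 10 (sum 26, leaving 1 seat).
Remainders in descending order: P8 0.481, P3 0.456, P2 0.048, P7 0.016.
The surplus seat goes to P8.

P3 6, P8 6, P7 5, P2 10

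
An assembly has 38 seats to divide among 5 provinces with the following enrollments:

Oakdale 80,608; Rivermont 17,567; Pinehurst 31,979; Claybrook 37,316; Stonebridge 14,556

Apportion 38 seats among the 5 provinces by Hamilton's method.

Oakdale=17; Rivermont=3; Pinehurst=7; Claybrook=8; Stonebridge=3

Standard divisor: 182026 ÷ 38 ≈ 4790.158.
Standard quotas: Oakdale 16.8278, Rivermont 3.6673, Pinehurst 6.6760, Claybrook 7.7901, Stonebridge 3.0387.
Lower quotas: Oakdale 16, Rivermont 3, Pinehurst 6, Claybrook 7, Stonebridge 3 (sum 35, leaving 3 seats).
Remainders in descending order: Oakdale 0.8278, Claybrook 0.7901, Pinehurst 0.6760, Rivermont 0.6673, Stonebridge 0.0387.
Largest remainders: Oakdale, Claybrook, Pinehurst receive the extra seats.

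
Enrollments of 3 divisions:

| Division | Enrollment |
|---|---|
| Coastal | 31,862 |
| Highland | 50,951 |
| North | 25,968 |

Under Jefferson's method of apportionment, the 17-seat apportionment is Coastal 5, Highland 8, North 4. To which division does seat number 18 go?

Priority for the next seat is population ÷ (current seats + 1).
Priorities: Coastal 5310.333, Highland 5661.222, North 5193.600.
Highest priority: Highland.

Highland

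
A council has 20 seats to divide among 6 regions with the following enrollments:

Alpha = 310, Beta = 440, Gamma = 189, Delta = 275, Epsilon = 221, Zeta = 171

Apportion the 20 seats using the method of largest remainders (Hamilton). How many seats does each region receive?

Alpha 4, Beta 6, Gamma 2, Delta 3, Epsilon 3, Zeta 2

Total 1606; standard divisor 1606/20 ≈ 80.3.
Standard quotas: Alpha 3.861, Beta 5.479, Gamma 2.354, Delta 3.425, Epsilon 2.752, Zeta 2.130.
Lower quotas: Alpha 3, Beta 5, Gamma 2, Delta 3, Epsilon 2, Zeta 2 (sum 17, leaving 3 seats).
Remainders in descending order: Alpha 0.861, Epsilon 0.752, Beta 0.479, Delta 0.425, Gamma 0.354, Zeta 0.130.
The surplus seats go to Alpha, Epsilon, Beta.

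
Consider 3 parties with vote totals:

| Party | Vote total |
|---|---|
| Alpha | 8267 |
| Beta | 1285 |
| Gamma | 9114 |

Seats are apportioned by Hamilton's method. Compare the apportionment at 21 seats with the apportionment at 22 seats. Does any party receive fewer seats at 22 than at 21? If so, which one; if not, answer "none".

At 21 seats: Alpha 9, Beta 2, Gamma 10.
At 22 seats: Alpha 10, Beta 1, Gamma 11.
Beta drops from 2 to 1.

Beta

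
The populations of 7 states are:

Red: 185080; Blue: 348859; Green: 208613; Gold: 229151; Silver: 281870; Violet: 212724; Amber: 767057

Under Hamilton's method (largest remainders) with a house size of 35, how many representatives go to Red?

Standard divisor: 2233354 ÷ 35 ≈ 63810.114.
Standard quotas: Red 2.9005, Blue 5.4671, Green 3.2693, Gold 3.5911, Silver 4.4173, Violet 3.3337, Amber 12.0209.
Lower quotas: Red 2, Blue 5, Green 3, Gold 3, Silver 4, Violet 3, Amber 12 (sum 32, leaving 3 seats).
Remainders in descending order: Red 0.9005, Gold 0.5911, Blue 0.4671, Silver 0.4173, Violet 0.3337, Green 0.2693, Amber 0.0209.
The surplus seats go to Red, Gold, Blue.
Red receives 3.

3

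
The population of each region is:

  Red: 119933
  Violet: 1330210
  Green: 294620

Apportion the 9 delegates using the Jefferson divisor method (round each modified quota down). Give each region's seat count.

Standard divisor 1744763/9 ≈ 193862.556; standard quotas: Red 0.619, Violet 6.862, Green 1.520.
Rounding down gives 0, 6, 1 = 7 seats, so the divisor must be adjusted.
With modified divisor 157000: modified quotas Red 0.764, Violet 8.473, Green 1.877.
Rounding down: Red 0, Violet 8, Green 1 (total 9).

Red 0; Violet 8; Green 1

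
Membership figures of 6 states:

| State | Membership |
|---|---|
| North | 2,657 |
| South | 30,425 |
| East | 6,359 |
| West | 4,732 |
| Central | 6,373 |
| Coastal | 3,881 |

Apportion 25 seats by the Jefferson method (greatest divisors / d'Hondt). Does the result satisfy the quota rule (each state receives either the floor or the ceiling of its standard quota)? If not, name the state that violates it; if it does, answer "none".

Standard quotas: North 1.220, South 13.975, East 2.921, West 2.174, Central 2.927, Coastal 1.783.
Jefferson allocation: North 1, South 15, East 3, West 2, Central 3, Coastal 1.
South has quota 13.975 (lower 13, upper 14) but receives 15 — outside the quota interval.

South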